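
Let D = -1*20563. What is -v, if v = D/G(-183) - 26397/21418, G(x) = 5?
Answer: 440550319/107090 ≈ 4113.8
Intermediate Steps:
D = -20563
v = -440550319/107090 (v = -20563/5 - 26397/21418 = -440550319/107090 ≈ -4113.8)
-v = -1*(-440550319/107090) = 440550319/107090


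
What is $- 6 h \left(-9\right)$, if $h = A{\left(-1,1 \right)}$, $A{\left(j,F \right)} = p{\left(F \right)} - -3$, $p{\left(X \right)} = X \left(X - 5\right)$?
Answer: $-54$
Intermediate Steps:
$p{\left(X \right)} = X \left(-5 + X\right)$
$A{\left(j,F \right)} = 3 + F \left(-5 + F\right)$ ($A{\left(j,F \right)} = F \left(-5 + F\right) - -3 = F \left(-5 + F\right) + 3 = 3 + F \left(-5 + F\right)$)
$h = -1$ ($h = 3 + 1 \left(-5 + 1\right) = 3 + 1 \left(-4\right) = 3 - 4 = -1$)
$- 6 h \left(-9\right) = \left(-6\right) \left(-1\right) \left(-9\right) = 6 \left(-9\right) = -54$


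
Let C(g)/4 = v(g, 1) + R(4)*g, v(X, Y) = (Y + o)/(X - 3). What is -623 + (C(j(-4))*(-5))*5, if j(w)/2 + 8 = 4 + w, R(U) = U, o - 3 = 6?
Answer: 110763/19 ≈ 5829.6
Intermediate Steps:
o = 9 (o = 3 + 6 = 9)
v(X, Y) = (9 + Y)/(-3 + X) (v(X, Y) = (Y + 9)/(X - 3) = (9 + Y)/(-3 + X))
j(w) = -8 + 2*w (j(w) = -16 + 2*(4 + w) = -16 + (8 + 2*w) = -8 + 2*w)
C(g) = 16*g + 40/(-3 + g) (C(g) = 4*((9 + 1)/(-3 + g) + 4*g) = 4*(10/(-3 + g) + 4*g) = 4*(4*g + 10/(-3 + g)) = 16*g + 40/(-3 + g))
-623 + (C(j(-4))*(-5))*5 = -623 + ((8*(5 + 2*(-8 + 2*(-4))*(-3 + (-8 + 2*(-4))))/(-3 + (-8 + 2*(-4))))*(-5))*5 = -623 + ((8*(5 + 2*(-8 - 8)*(-3 + (-8 - 8)))/(-3 + (-8 - 8)))*(-5))*5 = -623 + ((8*(5 + 2*(-16)*(-3 - 16))/(-3 - 16))*(-5))*5 = -623 + ((8*(5 + 2*(-16)*(-19))/(-19))*(-5))*5 = -623 + ((8*(-1/19)*(5 + 608))*(-5))*5 = -623 + ((8*(-1/19)*613)*(-5))*5 = -623 - 4904/19*(-5)*5 = -623 + (24520/19)*5 = -623 + 122600/19 = 110763/19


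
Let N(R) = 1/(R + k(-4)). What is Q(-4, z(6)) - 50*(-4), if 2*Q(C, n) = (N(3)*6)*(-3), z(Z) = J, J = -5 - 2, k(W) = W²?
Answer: 3791/19 ≈ 199.53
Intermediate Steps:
J = -7
N(R) = 1/(16 + R) (N(R) = 1/(R + (-4)²) = 1/(R + 16) = 1/(16 + R))
z(Z) = -7
Q(C, n) = -9/19 (Q(C, n) = ((6/(16 + 3))*(-3))/2 = ((6/19)*(-3))/2 = (½)*(-18/19) = -9/19)
Q(-4, z(6)) - 50*(-4) = -9/19 - 50*(-4) = -9/19 + 200 = 3791/19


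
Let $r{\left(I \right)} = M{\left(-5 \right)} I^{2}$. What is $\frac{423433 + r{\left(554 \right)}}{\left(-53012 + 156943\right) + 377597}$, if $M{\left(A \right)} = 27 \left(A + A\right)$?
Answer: $- \frac{82443887}{481528} \approx -171.21$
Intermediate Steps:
$M{\left(A \right)} = 54 A$ ($M{\left(A \right)} = 27 \cdot 2 A = 54 A$)
$r{\left(I \right)} = - 270 I^{2}$ ($r{\left(I \right)} = 54 \left(-5\right) I^{2} = - 270 I^{2}$)
$\frac{423433 + r{\left(554 \right)}}{\left(-53012 + 156943\right) + 377597} = \frac{423433 - 270 \cdot 554^{2}}{\left(-53012 + 156943\right) + 377597} = \frac{423433 - 82867320}{103931 + 377597} = \frac{423433 - 82867320}{481528} = \left(-82443887\right) \frac{1}{481528} = - \frac{82443887}{481528}$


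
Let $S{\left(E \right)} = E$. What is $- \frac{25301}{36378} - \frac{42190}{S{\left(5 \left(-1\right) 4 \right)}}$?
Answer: $\frac{38357045}{18189} \approx 2108.8$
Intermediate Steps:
$- \frac{25301}{36378} - \frac{42190}{S{\left(5 \left(-1\right) 4 \right)}} = - \frac{25301}{36378} - \frac{42190}{5 \left(-1\right) 4} = \left(-25301\right) \frac{1}{36378} - \frac{42190}{\left(-5\right) 4} = - \frac{25301}{36378} - \frac{42190}{-20} = - \frac{25301}{36378} - - \frac{4219}{2} = - \frac{25301}{36378} + \frac{4219}{2} = \frac{38357045}{18189}$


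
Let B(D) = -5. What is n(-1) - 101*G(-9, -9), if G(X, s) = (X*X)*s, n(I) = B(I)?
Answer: 73624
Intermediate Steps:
n(I) = -5
G(X, s) = s*X**2 (G(X, s) = X**2*s = s*X**2)
n(-1) - 101*G(-9, -9) = -5 - (-909)*(-9)**2 = -5 - (-909)*81 = -5 - 101*(-729) = -5 + 73629 = 73624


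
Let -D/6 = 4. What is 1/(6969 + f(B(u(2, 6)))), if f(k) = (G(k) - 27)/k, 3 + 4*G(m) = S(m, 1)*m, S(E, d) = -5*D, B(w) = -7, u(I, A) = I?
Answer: 28/196083 ≈ 0.00014280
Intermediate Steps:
D = -24 (D = -6*4 = -24)
S(E, d) = 120 (S(E, d) = -5*(-24) = 120)
G(m) = -¾ + 30*m (G(m) = -¾ + (120*m)/4 = -¾ + 30*m)
f(k) = (-111/4 + 30*k)/k (f(k) = ((-¾ + 30*k) - 27)/k = (-111/4 + 30*k)/k)
1/(6969 + f(B(u(2, 6)))) = 1/(6969 + (30 - 111/4/(-7))) = 1/(6969 + (30 - 111/4*(-⅐))) = 1/(6969 + (30 + 111/28)) = 1/(6969 + 951/28) = 1/(196083/28) = 28/196083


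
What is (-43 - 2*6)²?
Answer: 3025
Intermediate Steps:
(-43 - 2*6)² = (-43 - 12)² = (-55)² = 3025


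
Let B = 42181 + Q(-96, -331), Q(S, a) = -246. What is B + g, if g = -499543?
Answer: -457608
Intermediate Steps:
B = 41935 (B = 42181 - 246 = 41935)
B + g = 41935 - 499543 = -457608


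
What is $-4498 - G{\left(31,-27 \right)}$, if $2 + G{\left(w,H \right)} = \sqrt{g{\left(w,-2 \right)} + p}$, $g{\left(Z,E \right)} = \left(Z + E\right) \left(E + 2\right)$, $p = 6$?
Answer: $-4496 - \sqrt{6} \approx -4498.5$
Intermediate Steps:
$g{\left(Z,E \right)} = \left(2 + E\right) \left(E + Z\right)$ ($g{\left(Z,E \right)} = \left(E + Z\right) \left(2 + E\right) = \left(2 + E\right) \left(E + Z\right)$)
$G{\left(w,H \right)} = -2 + \sqrt{6}$ ($G{\left(w,H \right)} = -2 + \sqrt{\left(\left(-2\right)^{2} + 2 \left(-2\right) + 2 w - 2 w\right) + 6} = -2 + \sqrt{\left(4 - 4 + 2 w - 2 w\right) + 6} = -2 + \sqrt{0 + 6} = -2 + \sqrt{6}$)
$-4498 - G{\left(31,-27 \right)} = -4498 - \left(-2 + \sqrt{6}\right) = -4498 + \left(2 - \sqrt{6}\right) = -4496 - \sqrt{6}$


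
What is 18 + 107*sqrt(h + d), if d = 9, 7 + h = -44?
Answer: 18 + 107*I*sqrt(42) ≈ 18.0 + 693.44*I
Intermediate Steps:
h = -51 (h = -7 - 44 = -51)
18 + 107*sqrt(h + d) = 18 + 107*sqrt(-51 + 9) = 18 + 107*sqrt(-42) = 18 + 107*(I*sqrt(42)) = 18 + 107*I*sqrt(42)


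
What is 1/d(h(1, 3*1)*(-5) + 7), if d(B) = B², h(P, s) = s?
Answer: 1/64 ≈ 0.015625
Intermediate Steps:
1/d(h(1, 3*1)*(-5) + 7) = 1/(((3*1)*(-5) + 7)²) = 1/((3*(-5) + 7)²) = 1/((-15 + 7)²) = 1/((-8)²) = 1/64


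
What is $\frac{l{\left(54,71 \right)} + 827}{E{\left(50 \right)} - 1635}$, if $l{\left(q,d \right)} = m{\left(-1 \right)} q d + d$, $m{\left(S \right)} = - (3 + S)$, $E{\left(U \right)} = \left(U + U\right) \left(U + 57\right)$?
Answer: $- \frac{1354}{1813} \approx -0.74683$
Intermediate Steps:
$E{\left(U \right)} = 2 U \left(57 + U\right)$
$m{\left(S \right)} = -3 - S$
$l{\left(q,d \right)} = d - 2 d q$ ($l{\left(q,d \right)} = \left(-3 - -1\right) q d + d = \left(-3 + 1\right) q d + d = - 2 q d + d = - 2 d q + d = d - 2 d q$)
$\frac{l{\left(54,71 \right)} + 827}{E{\left(50 \right)} - 1635} = \frac{71 \left(1 - 108\right) + 827}{2 \cdot 50 \left(57 + 50\right) - 1635} = \frac{71 \left(1 - 108\right) + 827}{2 \cdot 50 \cdot 107 - 1635} = \frac{71 \left(-107\right) + 827}{10700 - 1635} = \frac{-7597 + 827}{9065} = \left(-6770\right) \frac{1}{9065} = - \frac{1354}{1813}$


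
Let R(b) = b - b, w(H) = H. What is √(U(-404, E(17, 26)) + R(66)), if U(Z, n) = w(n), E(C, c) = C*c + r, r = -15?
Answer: √427 ≈ 20.664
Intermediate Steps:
E(C, c) = -15 + C*c (E(C, c) = C*c - 15 = -15 + C*c)
U(Z, n) = n
R(b) = 0
√(U(-404, E(17, 26)) + R(66)) = √((-15 + 17*26) + 0) = √((-15 + 442) + 0) = √(427 + 0) = √427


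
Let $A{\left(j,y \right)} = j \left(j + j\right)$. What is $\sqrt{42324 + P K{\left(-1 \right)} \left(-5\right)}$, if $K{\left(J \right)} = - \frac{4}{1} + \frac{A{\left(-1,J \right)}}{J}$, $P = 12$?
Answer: $2 \sqrt{10671} \approx 206.6$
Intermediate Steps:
$A{\left(j,y \right)} = 2 j^{2}$ ($A{\left(j,y \right)} = j 2 j = 2 j^{2}$)
$K{\left(J \right)} = -4 + \frac{2}{J}$ ($K{\left(J \right)} = - \frac{4}{1} + \frac{2 \left(-1\right)^{2}}{J} = \left(-4\right) 1 + \frac{2 \cdot 1}{J} = -4 + \frac{2}{J}$)
$\sqrt{42324 + P K{\left(-1 \right)} \left(-5\right)} = \sqrt{42324 + 12 \left(-4 + \frac{2}{-1}\right) \left(-5\right)} = \sqrt{42324 + 12 \left(-4 + 2 \left(-1\right)\right) \left(-5\right)} = \sqrt{42324 + 12 \left(-4 - 2\right) \left(-5\right)} = \sqrt{42324 + 12 \left(-6\right) \left(-5\right)} = \sqrt{42324 - -360} = \sqrt{42324 + 360} = \sqrt{42684} = 2 \sqrt{10671}$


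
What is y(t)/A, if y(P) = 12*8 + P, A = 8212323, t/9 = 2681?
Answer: 8075/2737441 ≈ 0.0029498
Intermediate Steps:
t = 24129 (t = 9*2681 = 24129)
y(P) = 96 + P
y(t)/A = (96 + 24129)/8212323 = 24225*(1/8212323) = 8075/2737441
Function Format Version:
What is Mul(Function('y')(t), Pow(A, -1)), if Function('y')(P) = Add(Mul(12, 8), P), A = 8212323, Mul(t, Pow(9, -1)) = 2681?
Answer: Rational(8075, 2737441) ≈ 0.0029498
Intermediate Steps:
t = 24129 (t = Mul(9, 2681) = 24129)
Function('y')(P) = Add(96, P)
Mul(Function('y')(t), Pow(A, -1)) = Mul(Add(96, 24129), Pow(8212323, -1)) = Mul(24225, Rational(1, 8212323)) = Rational(8075, 2737441)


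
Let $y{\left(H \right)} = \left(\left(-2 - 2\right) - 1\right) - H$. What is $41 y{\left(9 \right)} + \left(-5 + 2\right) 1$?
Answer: $-577$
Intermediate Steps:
$y{\left(H \right)} = -5 - H$ ($y{\left(H \right)} = \left(-4 - 1\right) - H = -5 - H$)
$41 y{\left(9 \right)} + \left(-5 + 2\right) 1 = 41 \left(-5 - 9\right) + \left(-5 + 2\right) 1 = 41 \left(-5 - 9\right) - 3 = 41 \left(-14\right) - 3 = -574 - 3 = -577$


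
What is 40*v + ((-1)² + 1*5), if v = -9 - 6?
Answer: -594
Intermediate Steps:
v = -15
40*v + ((-1)² + 1*5) = 40*(-15) + ((-1)² + 1*5) = -600 + (1 + 5) = -600 + 6 = -594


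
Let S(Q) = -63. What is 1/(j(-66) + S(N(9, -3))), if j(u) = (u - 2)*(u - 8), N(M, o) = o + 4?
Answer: 1/4969 ≈ 0.00020125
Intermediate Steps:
N(M, o) = 4 + o
j(u) = (-8 + u)*(-2 + u) (j(u) = (-2 + u)*(-8 + u) = (-8 + u)*(-2 + u))
1/(j(-66) + S(N(9, -3))) = 1/((16 + (-66)**2 - 10*(-66)) - 63) = 1/((16 + 4356 + 660) - 63) = 1/(5032 - 63) = 1/4969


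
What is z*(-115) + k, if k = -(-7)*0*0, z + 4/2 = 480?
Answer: -54970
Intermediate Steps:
z = 478 (z = -2 + 480 = 478)
k = 0 (k = -7*0*0 = 0*0 = 0)
z*(-115) + k = 478*(-115) + 0 = -54970 + 0 = -54970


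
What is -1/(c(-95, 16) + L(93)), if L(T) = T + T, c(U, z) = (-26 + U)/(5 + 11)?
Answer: -16/2855 ≈ -0.0056042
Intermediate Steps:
c(U, z) = -13/8 + U/16 (c(U, z) = (-26 + U)/16 = (-26 + U)*(1/16) = -13/8 + U/16)
L(T) = 2*T
-1/(c(-95, 16) + L(93)) = -1/((-13/8 + (1/16)*(-95)) + 2*93) = -1/((-13/8 - 95/16) + 186) = -1/(-121/16 + 186) = -1/2855/16 = -1*16/2855 = -16/2855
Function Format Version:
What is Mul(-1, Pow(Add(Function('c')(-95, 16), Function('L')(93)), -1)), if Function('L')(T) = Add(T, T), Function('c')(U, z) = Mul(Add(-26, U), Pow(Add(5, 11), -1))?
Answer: Rational(-16, 2855) ≈ -0.0056042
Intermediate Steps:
Function('c')(U, z) = Add(Rational(-13, 8), Mul(Rational(1, 16), U)) (Function('c')(U, z) = Mul(Add(-26, U), Pow(16, -1)) = Mul(Add(-26, U), Rational(1, 16)) = Add(Rational(-13, 8), Mul(Rational(1, 16), U)))
Function('L')(T) = Mul(2, T)
Mul(-1, Pow(Add(Function('c')(-95, 16), Function('L')(93)), -1)) = Mul(-1, Pow(Add(Add(Rational(-13, 8), Mul(Rational(1, 16), -95)), Mul(2, 93)), -1)) = Mul(-1, Pow(Add(Add(Rational(-13, 8), Rational(-95, 16)), 186), -1)) = Mul(-1, Pow(Add(Rational(-121, 16), 186), -1)) = Mul(-1, Pow(Rational(2855, 16), -1)) = Mul(-1, Rational(16, 2855)) = Rational(-16, 2855)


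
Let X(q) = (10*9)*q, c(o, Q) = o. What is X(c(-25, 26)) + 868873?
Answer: 866623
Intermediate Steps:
X(q) = 90*q
X(c(-25, 26)) + 868873 = 90*(-25) + 868873 = -2250 + 868873 = 866623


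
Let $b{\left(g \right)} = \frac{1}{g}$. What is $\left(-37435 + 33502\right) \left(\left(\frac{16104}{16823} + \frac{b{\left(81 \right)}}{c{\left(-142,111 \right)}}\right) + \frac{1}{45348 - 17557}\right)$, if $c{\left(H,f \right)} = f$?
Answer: $- \frac{1758709665282770}{467060465007} \approx -3765.5$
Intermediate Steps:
$\left(-37435 + 33502\right) \left(\left(\frac{16104}{16823} + \frac{b{\left(81 \right)}}{c{\left(-142,111 \right)}}\right) + \frac{1}{45348 - 17557}\right) = \left(-37435 + 33502\right) \left(\left(\frac{16104}{16823} + \frac{1}{81 \cdot 111}\right) + \frac{1}{45348 - 17557}\right) = - 3933 \left(\left(16104 \cdot \frac{1}{16823} + \frac{1}{81} \cdot \frac{1}{111}\right) + \frac{1}{27791}\right) = - 3933 \left(\left(\frac{16104}{16823} + \frac{1}{8991}\right) + \frac{1}{27791}\right) = - 3933 \left(\frac{144807887}{151255593} + \frac{1}{27791}\right) = \left(-3933\right) \frac{4024507243210}{4203544185063} = - \frac{1758709665282770}{467060465007}$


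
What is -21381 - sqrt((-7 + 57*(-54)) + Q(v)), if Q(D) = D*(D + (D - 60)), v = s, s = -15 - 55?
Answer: -21381 - sqrt(10915) ≈ -21485.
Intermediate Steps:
s = -70
v = -70
Q(D) = D*(-60 + 2*D) (Q(D) = D*(D + (-60 + D)) = D*(-60 + 2*D))
-21381 - sqrt((-7 + 57*(-54)) + Q(v)) = -21381 - sqrt((-7 + 57*(-54)) + 2*(-70)*(-30 - 70)) = -21381 - sqrt((-7 - 3078) + 2*(-70)*(-100)) = -21381 - sqrt(-3085 + 14000) = -21381 - sqrt(10915)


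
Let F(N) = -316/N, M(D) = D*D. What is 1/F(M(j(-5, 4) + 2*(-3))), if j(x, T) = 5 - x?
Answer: -4/79 ≈ -0.050633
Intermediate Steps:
M(D) = D²
1/F(M(j(-5, 4) + 2*(-3))) = 1/(-316/((5 - 1*(-5)) + 2*(-3))²) = 1/(-316/((5 + 5) - 6)²) = 1/(-316/(10 - 6)²) = 1/(-316/(4²)) = 1/(-316/16) = 1/(-316*1/16) = 1/(-79/4) = -4/79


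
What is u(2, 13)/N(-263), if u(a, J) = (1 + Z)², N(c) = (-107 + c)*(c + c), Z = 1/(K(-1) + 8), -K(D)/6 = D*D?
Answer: 9/778480 ≈ 1.1561e-5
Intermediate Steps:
K(D) = -6*D² (K(D) = -6*D*D = -6*D²)
Z = ½ (Z = 1/(-6*(-1)² + 8) = 1/(-6*1 + 8) = 1/(-6 + 8) = 1/2 = ½ ≈ 0.50000)
N(c) = 2*c*(-107 + c) (N(c) = (-107 + c)*(2*c) = 2*c*(-107 + c))
u(a, J) = 9/4 (u(a, J) = (1 + ½)² = (3/2)² = 9/4)
u(2, 13)/N(-263) = 9/(4*((2*(-263)*(-107 - 263)))) = 9/(4*((2*(-263)*(-370)))) = (9/4)/194620 = (9/4)*(1/194620) = 9/778480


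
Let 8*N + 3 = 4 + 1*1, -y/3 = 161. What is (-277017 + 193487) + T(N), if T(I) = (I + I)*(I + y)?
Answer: -670171/8 ≈ -83771.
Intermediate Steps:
y = -483 (y = -3*161 = -483)
N = ¼ (N = -3/8 + (4 + 1*1)/8 = -3/8 + (4 + 1)/8 = -3/8 + (⅛)*5 = -3/8 + 5/8 = ¼ ≈ 0.25000)
T(I) = 2*I*(-483 + I) (T(I) = (I + I)*(I - 483) = (2*I)*(-483 + I) = 2*I*(-483 + I))
(-277017 + 193487) + T(N) = (-277017 + 193487) + 2*(¼)*(-483 + ¼) = -83530 + 2*(¼)*(-1931/4) = -83530 - 1931/8 = -670171/8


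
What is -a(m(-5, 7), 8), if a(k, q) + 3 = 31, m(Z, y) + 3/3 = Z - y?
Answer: -28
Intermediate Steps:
m(Z, y) = -1 + Z - y (m(Z, y) = -1 + (Z - y) = -1 + Z - y)
a(k, q) = 28 (a(k, q) = -3 + 31 = 28)
-a(m(-5, 7), 8) = -1*28 = -28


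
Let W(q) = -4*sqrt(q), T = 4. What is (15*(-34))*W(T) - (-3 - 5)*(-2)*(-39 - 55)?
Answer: 5584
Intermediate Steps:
(15*(-34))*W(T) - (-3 - 5)*(-2)*(-39 - 55) = (15*(-34))*(-4*sqrt(4)) - (-3 - 5)*(-2)*(-39 - 55) = -(-2040)*2 - (-8*(-2))*(-94) = -510*(-8) - 16*(-94) = 4080 - 1*(-1504) = 4080 + 1504 = 5584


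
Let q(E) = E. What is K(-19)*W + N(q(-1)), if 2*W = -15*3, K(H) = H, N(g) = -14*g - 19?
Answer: 845/2 ≈ 422.50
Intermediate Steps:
N(g) = -19 - 14*g
W = -45/2 (W = (-15*3)/2 = (½)*(-45) = -45/2 ≈ -22.500)
K(-19)*W + N(q(-1)) = -19*(-45/2) + (-19 - 14*(-1)) = 855/2 + (-19 + 14) = 855/2 - 5 = 845/2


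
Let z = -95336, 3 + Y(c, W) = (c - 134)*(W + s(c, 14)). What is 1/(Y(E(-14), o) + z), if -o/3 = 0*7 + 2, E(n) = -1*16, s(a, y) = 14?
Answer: -1/96539 ≈ -1.0359e-5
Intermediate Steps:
E(n) = -16
o = -6 (o = -3*(0*7 + 2) = -3*(0 + 2) = -3*2 = -6)
Y(c, W) = -3 + (-134 + c)*(14 + W) (Y(c, W) = -3 + (c - 134)*(W + 14) = -3 + (-134 + c)*(14 + W))
1/(Y(E(-14), o) + z) = 1/((-1879 - 134*(-6) + 14*(-16) - 6*(-16)) - 95336) = 1/((-1879 + 804 - 224 + 96) - 95336) = 1/(-1203 - 95336) = 1/(-96539) = -1/96539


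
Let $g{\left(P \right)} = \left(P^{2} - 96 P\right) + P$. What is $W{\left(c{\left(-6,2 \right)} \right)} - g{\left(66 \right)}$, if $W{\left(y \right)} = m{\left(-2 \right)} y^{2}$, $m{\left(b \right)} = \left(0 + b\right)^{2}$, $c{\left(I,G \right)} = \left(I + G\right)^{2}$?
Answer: $2938$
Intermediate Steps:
$c{\left(I,G \right)} = \left(G + I\right)^{2}$
$m{\left(b \right)} = b^{2}$
$g{\left(P \right)} = P^{2} - 95 P$
$W{\left(y \right)} = 4 y^{2}$ ($W{\left(y \right)} = \left(-2\right)^{2} y^{2} = 4 y^{2}$)
$W{\left(c{\left(-6,2 \right)} \right)} - g{\left(66 \right)} = 4 \left(\left(2 - 6\right)^{2}\right)^{2} - 66 \left(-95 + 66\right) = 4 \left(\left(-4\right)^{2}\right)^{2} - 66 \left(-29\right) = 4 \cdot 16^{2} - -1914 = 4 \cdot 256 + 1914 = 1024 + 1914 = 2938$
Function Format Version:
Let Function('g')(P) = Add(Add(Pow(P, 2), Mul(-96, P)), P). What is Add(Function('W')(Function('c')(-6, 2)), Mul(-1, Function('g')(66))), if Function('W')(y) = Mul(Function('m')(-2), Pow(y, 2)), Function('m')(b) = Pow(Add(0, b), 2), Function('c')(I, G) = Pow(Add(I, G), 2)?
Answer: 2938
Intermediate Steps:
Function('c')(I, G) = Pow(Add(G, I), 2)
Function('m')(b) = Pow(b, 2)
Function('g')(P) = Add(Pow(P, 2), Mul(-95, P))
Function('W')(y) = Mul(4, Pow(y, 2)) (Function('W')(y) = Mul(Pow(-2, 2), Pow(y, 2)) = Mul(4, Pow(y, 2)))
Add(Function('W')(Function('c')(-6, 2)), Mul(-1, Function('g')(66))) = Add(Mul(4, Pow(Pow(Add(2, -6), 2), 2)), Mul(-1, Mul(66, Add(-95, 66)))) = Add(Mul(4, Pow(Pow(-4, 2), 2)), Mul(-1, Mul(66, -29))) = Add(Mul(4, Pow(16, 2)), Mul(-1, -1914)) = Add(Mul(4, 256), 1914) = Add(1024, 1914) = 2938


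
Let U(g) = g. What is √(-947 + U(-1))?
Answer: 2*I*√237 ≈ 30.79*I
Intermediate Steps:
√(-947 + U(-1)) = √(-947 - 1) = √(-948) = 2*I*√237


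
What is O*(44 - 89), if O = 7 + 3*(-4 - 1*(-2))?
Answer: -45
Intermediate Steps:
O = 1 (O = 7 + 3*(-4 + 2) = 7 + 3*(-2) = 7 - 6 = 1)
O*(44 - 89) = 1*(44 - 89) = 1*(-45) = -45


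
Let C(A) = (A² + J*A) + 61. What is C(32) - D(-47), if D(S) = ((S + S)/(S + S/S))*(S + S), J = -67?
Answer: -19939/23 ≈ -866.91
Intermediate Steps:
C(A) = 61 + A² - 67*A (C(A) = (A² - 67*A) + 61 = 61 + A² - 67*A)
D(S) = 4*S²/(1 + S) (D(S) = ((2*S)/(S + 1))*(2*S) = ((2*S)/(1 + S))*(2*S) = (2*S/(1 + S))*(2*S) = 4*S²/(1 + S))
C(32) - D(-47) = (61 + 32² - 67*32) - 4*(-47)²/(1 - 47) = (61 + 1024 - 2144) - 4*2209/(-46) = -1059 - 4*2209*(-1)/46 = -1059 - 1*(-4418/23) = -1059 + 4418/23 = -19939/23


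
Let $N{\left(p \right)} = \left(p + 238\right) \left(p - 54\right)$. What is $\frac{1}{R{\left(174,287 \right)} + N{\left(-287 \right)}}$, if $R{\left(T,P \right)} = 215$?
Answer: $\frac{1}{16924} \approx 5.9088 \cdot 10^{-5}$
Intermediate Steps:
$N{\left(p \right)} = \left(-54 + p\right) \left(238 + p\right)$ ($N{\left(p \right)} = \left(238 + p\right) \left(p - 54\right) = \left(238 + p\right) \left(-54 + p\right) = \left(-54 + p\right) \left(238 + p\right)$)
$\frac{1}{R{\left(174,287 \right)} + N{\left(-287 \right)}} = \frac{1}{215 + \left(-12852 + \left(-287\right)^{2} + 184 \left(-287\right)\right)} = \frac{1}{215 - -16709} = \frac{1}{215 + 16709} = \frac{1}{16924}$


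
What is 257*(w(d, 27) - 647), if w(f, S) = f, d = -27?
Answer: -173218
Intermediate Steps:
257*(w(d, 27) - 647) = 257*(-27 - 647) = 257*(-674) = -173218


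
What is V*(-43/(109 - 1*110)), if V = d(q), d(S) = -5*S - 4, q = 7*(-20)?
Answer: 29928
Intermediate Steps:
q = -140
d(S) = -4 - 5*S
V = 696 (V = -4 - 5*(-140) = -4 + 700 = 696)
V*(-43/(109 - 1*110)) = 696*(-43/(109 - 1*110)) = 696*(-43/(109 - 110)) = 696*(-43/(-1)) = 696*(-43*(-1)) = 696*43 = 29928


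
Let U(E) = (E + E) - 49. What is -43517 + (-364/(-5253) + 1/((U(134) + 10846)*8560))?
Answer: -21651642132661547/497545249200 ≈ -43517.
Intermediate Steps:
U(E) = -49 + 2*E (U(E) = 2*E - 49 = -49 + 2*E)
-43517 + (-364/(-5253) + 1/((U(134) + 10846)*8560)) = -43517 + (-364/(-5253) + 1/(((-49 + 2*134) + 10846)*8560)) = -43517 + (-364*(-1/5253) + (1/8560)/((-49 + 268) + 10846)) = -43517 + (364/5253 + (1/8560)/(219 + 10846)) = -43517 + (364/5253 + (1/8560)/11065) = -43517 + (364/5253 + (1/11065)*(1/8560)) = -43517 + (364/5253 + 1/94716400) = -43517 + 34476774853/497545249200 = -21651642132661547/497545249200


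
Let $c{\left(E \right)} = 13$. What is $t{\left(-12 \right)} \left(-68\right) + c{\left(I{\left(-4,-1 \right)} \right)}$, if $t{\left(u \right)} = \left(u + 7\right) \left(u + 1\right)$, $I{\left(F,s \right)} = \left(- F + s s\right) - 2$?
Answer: $-3727$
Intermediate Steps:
$I{\left(F,s \right)} = -2 + s^{2} - F$ ($I{\left(F,s \right)} = \left(- F + s^{2}\right) - 2 = \left(s^{2} - F\right) - 2 = -2 + s^{2} - F$)
$t{\left(u \right)} = \left(1 + u\right) \left(7 + u\right)$ ($t{\left(u \right)} = \left(7 + u\right) \left(1 + u\right) = \left(1 + u\right) \left(7 + u\right)$)
$t{\left(-12 \right)} \left(-68\right) + c{\left(I{\left(-4,-1 \right)} \right)} = \left(7 + \left(-12\right)^{2} + 8 \left(-12\right)\right) \left(-68\right) + 13 = \left(7 + 144 - 96\right) \left(-68\right) + 13 = 55 \left(-68\right) + 13 = -3740 + 13 = -3727$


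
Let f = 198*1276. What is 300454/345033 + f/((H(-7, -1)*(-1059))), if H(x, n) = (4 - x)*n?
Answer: 2747632910/121796649 ≈ 22.559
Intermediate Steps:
H(x, n) = n*(4 - x)
f = 252648
300454/345033 + f/((H(-7, -1)*(-1059))) = 300454/345033 + 252648/((-(4 - 1*(-7))*(-1059))) = 300454*(1/345033) + 252648/((-(4 + 7)*(-1059))) = 300454/345033 + 252648/((-1*11*(-1059))) = 300454/345033 + 252648/((-11*(-1059))) = 300454/345033 + 252648/11649 = 300454/345033 + 252648*(1/11649) = 300454/345033 + 7656/353 = 2747632910/121796649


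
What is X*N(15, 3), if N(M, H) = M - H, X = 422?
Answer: 5064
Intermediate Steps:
X*N(15, 3) = 422*(15 - 1*3) = 422*(15 - 3) = 422*12 = 5064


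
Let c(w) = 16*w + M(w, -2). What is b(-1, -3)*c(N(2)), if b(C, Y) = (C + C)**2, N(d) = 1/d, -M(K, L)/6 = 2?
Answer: -16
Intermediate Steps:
M(K, L) = -12 (M(K, L) = -6*2 = -12)
c(w) = -12 + 16*w (c(w) = 16*w - 12 = -12 + 16*w)
b(C, Y) = 4*C**2 (b(C, Y) = (2*C)**2 = 4*C**2)
b(-1, -3)*c(N(2)) = (4*(-1)**2)*(-12 + 16/2) = (4*1)*(-12 + 16*(1/2)) = 4*(-12 + 8) = 4*(-4) = -16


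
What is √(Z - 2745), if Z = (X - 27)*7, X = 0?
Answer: 3*I*√326 ≈ 54.166*I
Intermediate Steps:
Z = -189 (Z = (0 - 27)*7 = -27*7 = -189)
√(Z - 2745) = √(-189 - 2745) = √(-2934) = 3*I*√326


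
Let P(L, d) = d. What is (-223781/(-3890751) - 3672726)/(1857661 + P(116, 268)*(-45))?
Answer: -14289662133445/7180773936351 ≈ -1.9900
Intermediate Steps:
(-223781/(-3890751) - 3672726)/(1857661 + P(116, 268)*(-45)) = (-223781/(-3890751) - 3672726)/(1857661 + 268*(-45)) = (-223781*(-1/3890751) - 3672726)/(1857661 - 12060) = (223781/3890751 - 3672726)/1845601 = -14289662133445/3890751*1/1845601 = -14289662133445/7180773936351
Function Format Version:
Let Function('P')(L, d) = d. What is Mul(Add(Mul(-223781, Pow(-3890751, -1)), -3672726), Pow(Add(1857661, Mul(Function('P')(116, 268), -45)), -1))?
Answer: Rational(-14289662133445, 7180773936351) ≈ -1.9900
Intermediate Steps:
Mul(Add(Mul(-223781, Pow(-3890751, -1)), -3672726), Pow(Add(1857661, Mul(Function('P')(116, 268), -45)), -1)) = Mul(Add(Mul(-223781, Pow(-3890751, -1)), -3672726), Pow(Add(1857661, Mul(268, -45)), -1)) = Mul(Add(Mul(-223781, Rational(-1, 3890751)), -3672726), Pow(Add(1857661, -12060), -1)) = Mul(Add(Rational(223781, 3890751), -3672726), Pow(1845601, -1)) = Mul(Rational(-14289662133445, 3890751), Rational(1, 1845601)) = Rational(-14289662133445, 7180773936351)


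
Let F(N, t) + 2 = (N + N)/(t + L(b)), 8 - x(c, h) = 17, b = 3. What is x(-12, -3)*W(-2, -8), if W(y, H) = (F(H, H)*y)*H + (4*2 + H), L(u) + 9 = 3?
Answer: 864/7 ≈ 123.43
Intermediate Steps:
L(u) = -6 (L(u) = -9 + 3 = -6)
x(c, h) = -9 (x(c, h) = 8 - 1*17 = 8 - 17 = -9)
F(N, t) = -2 + 2*N/(-6 + t) (F(N, t) = -2 + (N + N)/(t - 6) = -2 + (2*N)/(-6 + t) = -2 + 2*N/(-6 + t))
W(y, H) = 8 + H + 12*H*y/(-6 + H) (W(y, H) = ((2*(6 + H - H)/(-6 + H))*y)*H + (4*2 + H) = ((2*6/(-6 + H))*y)*H + (8 + H) = ((12/(-6 + H))*y)*H + (8 + H) = (12*y/(-6 + H))*H + (8 + H) = 12*H*y/(-6 + H) + (8 + H) = 8 + H + 12*H*y/(-6 + H))
x(-12, -3)*W(-2, -8) = -9*((-6 - 8)*(8 - 8) + 12*(-8)*(-2))/(-6 - 8) = -9*(-14*0 + 192)/(-14) = -(-9)*(0 + 192)/14 = -(-9)*192/14 = -9*(-96/7) = 864/7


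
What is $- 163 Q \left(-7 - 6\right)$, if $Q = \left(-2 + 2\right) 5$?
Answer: $0$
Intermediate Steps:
$Q = 0$ ($Q = 0 \cdot 5 = 0$)
$- 163 Q \left(-7 - 6\right) = - 163 \cdot 0 \left(-7 - 6\right) = - 163 \cdot 0 \left(-13\right) = \left(-163\right) 0 = 0$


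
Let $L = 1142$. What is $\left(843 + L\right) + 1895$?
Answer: $3880$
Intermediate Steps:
$\left(843 + L\right) + 1895 = \left(843 + 1142\right) + 1895 = 1985 + 1895 = 3880$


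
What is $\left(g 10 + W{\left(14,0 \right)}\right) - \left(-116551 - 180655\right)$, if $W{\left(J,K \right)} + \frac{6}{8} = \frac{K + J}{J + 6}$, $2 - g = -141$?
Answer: $\frac{5972719}{20} \approx 2.9864 \cdot 10^{5}$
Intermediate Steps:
$g = 143$ ($g = 2 - -141 = 2 + 141 = 143$)
$W{\left(J,K \right)} = - \frac{3}{4} + \frac{J + K}{6 + J}$ ($W{\left(J,K \right)} = - \frac{3}{4} + \frac{K + J}{J + 6} = - \frac{3}{4} + \frac{J + K}{6 + J}$)
$\left(g 10 + W{\left(14,0 \right)}\right) - \left(-116551 - 180655\right) = \left(143 \cdot 10 + \frac{-18 + 14 + 4 \cdot 0}{4 \left(6 + 14\right)}\right) - \left(-116551 - 180655\right) = \left(1430 + \frac{-18 + 14 + 0}{4 \cdot 20}\right) - -297206 = \left(1430 + \frac{1}{4} \cdot \frac{1}{20} \left(-4\right)\right) + 297206 = \left(1430 - \frac{1}{20}\right) + 297206 = \frac{28599}{20} + 297206 = \frac{5972719}{20}$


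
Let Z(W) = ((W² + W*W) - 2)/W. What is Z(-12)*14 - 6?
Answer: -1019/3 ≈ -339.67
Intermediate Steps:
Z(W) = (-2 + 2*W²)/W (Z(W) = ((W² + W²) - 2)/W = (2*W² - 2)/W = (-2 + 2*W²)/W)
Z(-12)*14 - 6 = (-2/(-12) + 2*(-12))*14 - 6 = (-2*(-1/12) - 24)*14 - 6 = (⅙ - 24)*14 - 6 = -143/6*14 - 6 = -1001/3 - 6 = -1019/3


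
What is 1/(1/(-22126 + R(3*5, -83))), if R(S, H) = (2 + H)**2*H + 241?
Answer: -566448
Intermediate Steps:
R(S, H) = 241 + H*(2 + H)**2 (R(S, H) = H*(2 + H)**2 + 241 = 241 + H*(2 + H)**2)
1/(1/(-22126 + R(3*5, -83))) = 1/(1/(-22126 + (241 - 83*(2 - 83)**2))) = 1/(1/(-22126 + (241 - 83*(-81)**2))) = 1/(1/(-22126 + (241 - 83*6561))) = 1/(1/(-22126 + (241 - 544563))) = 1/(1/(-22126 - 544322)) = 1/(1/(-566448)) = 1/(-1/566448) = -566448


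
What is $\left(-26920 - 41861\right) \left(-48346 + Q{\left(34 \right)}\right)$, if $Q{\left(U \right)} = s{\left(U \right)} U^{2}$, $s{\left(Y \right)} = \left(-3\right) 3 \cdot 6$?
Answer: $7618871370$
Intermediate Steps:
$s{\left(Y \right)} = -54$ ($s{\left(Y \right)} = \left(-9\right) 6 = -54$)
$Q{\left(U \right)} = - 54 U^{2}$
$\left(-26920 - 41861\right) \left(-48346 + Q{\left(34 \right)}\right) = \left(-26920 - 41861\right) \left(-48346 - 54 \cdot 34^{2}\right) = - 68781 \left(-48346 - 62424\right) = \left(-68781\right) \left(-110770\right) = 7618871370$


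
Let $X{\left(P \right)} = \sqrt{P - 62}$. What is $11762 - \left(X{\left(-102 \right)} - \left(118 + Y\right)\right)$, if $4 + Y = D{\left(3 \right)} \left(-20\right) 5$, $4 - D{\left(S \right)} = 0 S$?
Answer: $11476 - 2 i \sqrt{41} \approx 11476.0 - 12.806 i$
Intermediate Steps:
$D{\left(S \right)} = 4$ ($D{\left(S \right)} = 4 - 0 S = 4 - 0 = 4 + 0 = 4$)
$Y = -404$ ($Y = -4 + 4 \left(-20\right) 5 = -4 - 400 = -404$)
$X{\left(P \right)} = \sqrt{-62 + P}$
$11762 - \left(X{\left(-102 \right)} - \left(118 + Y\right)\right) = 11762 - \left(\sqrt{-62 - 102} - -286\right) = 11762 - \left(\sqrt{-164} + \left(-118 + 404\right)\right) = 11762 - \left(2 i \sqrt{41} + 286\right) = 11762 - \left(286 + 2 i \sqrt{41}\right) = 11476 - 2 i \sqrt{41}$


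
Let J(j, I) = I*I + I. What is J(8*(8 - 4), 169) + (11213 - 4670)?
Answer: 35273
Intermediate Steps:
J(j, I) = I + I**2 (J(j, I) = I**2 + I = I + I**2)
J(8*(8 - 4), 169) + (11213 - 4670) = 169*(1 + 169) + (11213 - 4670) = 169*170 + 6543 = 28730 + 6543 = 35273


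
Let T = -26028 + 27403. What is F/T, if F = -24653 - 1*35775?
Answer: -60428/1375 ≈ -43.948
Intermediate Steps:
T = 1375
F = -60428 (F = -24653 - 35775 = -60428)
F/T = -60428/1375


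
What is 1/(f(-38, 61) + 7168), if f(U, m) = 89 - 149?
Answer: 1/7108 ≈ 0.00014069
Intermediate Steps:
f(U, m) = -60
1/(f(-38, 61) + 7168) = 1/(-60 + 7168) = 1/7108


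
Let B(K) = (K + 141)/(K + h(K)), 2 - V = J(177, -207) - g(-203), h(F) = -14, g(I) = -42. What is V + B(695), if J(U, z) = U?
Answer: -146941/681 ≈ -215.77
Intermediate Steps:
V = -217 (V = 2 - (177 - 1*(-42)) = 2 - (177 + 42) = 2 - 1*219 = 2 - 219 = -217)
B(K) = (141 + K)/(-14 + K) (B(K) = (K + 141)/(K - 14) = (141 + K)/(-14 + K))
V + B(695) = -217 + (141 + 695)/(-14 + 695) = -217 + 836/681 = -146941/681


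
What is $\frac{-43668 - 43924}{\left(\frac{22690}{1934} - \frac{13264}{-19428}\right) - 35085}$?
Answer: $\frac{205697505324}{82363038439} \approx 2.4974$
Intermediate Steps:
$\frac{-43668 - 43924}{\left(\frac{22690}{1934} - \frac{13264}{-19428}\right) - 35085} = - \frac{87592}{\left(22690 \cdot \frac{1}{1934} - - \frac{3316}{4857}\right) - 35085} = - \frac{87592}{\left(\frac{11345}{967} + \frac{3316}{4857}\right) - 35085} = - \frac{87592}{\frac{58309237}{4696719} - 35085} = - \frac{87592}{- \frac{164726076878}{4696719}} = \left(-87592\right) \left(- \frac{4696719}{164726076878}\right) = \frac{205697505324}{82363038439}$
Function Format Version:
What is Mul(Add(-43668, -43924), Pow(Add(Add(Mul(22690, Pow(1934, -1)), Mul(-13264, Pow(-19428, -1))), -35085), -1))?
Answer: Rational(205697505324, 82363038439) ≈ 2.4974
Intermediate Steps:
Mul(Add(-43668, -43924), Pow(Add(Add(Mul(22690, Pow(1934, -1)), Mul(-13264, Pow(-19428, -1))), -35085), -1)) = Mul(-87592, Pow(Add(Add(Mul(22690, Rational(1, 1934)), Mul(-13264, Rational(-1, 19428))), -35085), -1)) = Mul(-87592, Pow(Add(Add(Rational(11345, 967), Rational(3316, 4857)), -35085), -1)) = Mul(-87592, Pow(Add(Rational(58309237, 4696719), -35085), -1)) = Mul(-87592, Pow(Rational(-164726076878, 4696719), -1)) = Mul(-87592, Rational(-4696719, 164726076878)) = Rational(205697505324, 82363038439)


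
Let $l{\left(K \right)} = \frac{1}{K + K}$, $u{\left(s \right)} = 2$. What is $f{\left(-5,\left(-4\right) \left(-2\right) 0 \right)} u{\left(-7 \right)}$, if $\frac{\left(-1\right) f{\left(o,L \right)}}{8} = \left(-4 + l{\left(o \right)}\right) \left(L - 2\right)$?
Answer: $- \frac{656}{5} \approx -131.2$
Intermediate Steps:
$l{\left(K \right)} = \frac{1}{2 K}$
$f{\left(o,L \right)} = - 8 \left(-4 + \frac{1}{2 o}\right) \left(-2 + L\right)$ ($f{\left(o,L \right)} = - 8 \left(-4 + \frac{1}{2 o}\right) \left(L - 2\right) = - 8 \left(-4 + \frac{1}{2 o}\right) \left(-2 + L\right)$)
$f{\left(-5,\left(-4\right) \left(-2\right) 0 \right)} u{\left(-7 \right)} = \frac{4 \left(2 - \left(-4\right) \left(-2\right) 0 + 8 \left(-5\right) \left(-2 + \left(-4\right) \left(-2\right) 0\right)\right)}{-5} \cdot 2 = 4 \left(- \frac{1}{5}\right) \left(2 - 8 \cdot 0 + 8 \left(-5\right) \left(-2 + 8 \cdot 0\right)\right) 2 = 4 \left(- \frac{1}{5}\right) \left(2 - 0 + 8 \left(-5\right) \left(-2 + 0\right)\right) 2 = 4 \left(- \frac{1}{5}\right) \left(2 + 0 + 8 \left(-5\right) \left(-2\right)\right) 2 = 4 \left(- \frac{1}{5}\right) \left(2 + 0 + 80\right) 2 = 4 \left(- \frac{1}{5}\right) 82 \cdot 2 = \left(- \frac{328}{5}\right) 2 = - \frac{656}{5}$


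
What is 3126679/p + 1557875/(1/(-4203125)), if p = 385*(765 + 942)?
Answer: -4303275636061326446/657195 ≈ -6.5479e+12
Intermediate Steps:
p = 657195 (p = 385*1707 = 657195)
3126679/p + 1557875/(1/(-4203125)) = 3126679/657195 + 1557875/(1/(-4203125)) = 3126679*(1/657195) + 1557875/(-1/4203125) = 3126679/657195 + 1557875*(-4203125) = 3126679/657195 - 6547943359375 = -4303275636061326446/657195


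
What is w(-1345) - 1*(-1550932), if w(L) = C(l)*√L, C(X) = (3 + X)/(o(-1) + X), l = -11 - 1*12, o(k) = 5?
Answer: 1550932 + 10*I*√1345/9 ≈ 1.5509e+6 + 40.749*I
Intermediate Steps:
l = -23 (l = -11 - 12 = -23)
C(X) = (3 + X)/(5 + X)
w(L) = 10*√L/9 (w(L) = ((3 - 23)/(5 - 23))*√L = (-20/(-18))*√L = (-1/18*(-20))*√L = 10*√L/9)
w(-1345) - 1*(-1550932) = 10*√(-1345)/9 - 1*(-1550932) = 10*(I*√1345)/9 + 1550932 = 10*I*√1345/9 + 1550932 = 1550932 + 10*I*√1345/9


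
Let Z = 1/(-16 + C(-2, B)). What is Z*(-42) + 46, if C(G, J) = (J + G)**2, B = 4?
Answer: 99/2 ≈ 49.500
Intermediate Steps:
C(G, J) = (G + J)**2
Z = -1/12 (Z = 1/(-16 + (-2 + 4)**2) = 1/(-16 + 2**2) = 1/(-16 + 4) = 1/(-12) = -1/12 ≈ -0.083333)
Z*(-42) + 46 = -1/12*(-42) + 46 = 7/2 + 46 = 99/2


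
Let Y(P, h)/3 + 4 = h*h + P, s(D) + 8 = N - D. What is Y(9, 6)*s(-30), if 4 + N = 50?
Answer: 8364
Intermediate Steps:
N = 46 (N = -4 + 50 = 46)
s(D) = 38 - D (s(D) = -8 + (46 - D) = 38 - D)
Y(P, h) = -12 + 3*P + 3*h**2 (Y(P, h) = -12 + 3*(h*h + P) = -12 + 3*(h**2 + P) = -12 + 3*(P + h**2) = -12 + (3*P + 3*h**2) = -12 + 3*P + 3*h**2)
Y(9, 6)*s(-30) = (-12 + 3*9 + 3*6**2)*(38 - 1*(-30)) = (-12 + 27 + 3*36)*(38 + 30) = (-12 + 27 + 108)*68 = 123*68 = 8364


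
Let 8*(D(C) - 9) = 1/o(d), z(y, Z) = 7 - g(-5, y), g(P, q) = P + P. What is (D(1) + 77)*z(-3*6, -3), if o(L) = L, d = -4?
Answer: 46767/32 ≈ 1461.5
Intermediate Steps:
g(P, q) = 2*P
z(y, Z) = 17 (z(y, Z) = 7 - 2*(-5) = 7 - 1*(-10) = 7 + 10 = 17)
D(C) = 287/32 (D(C) = 9 + (1/8)/(-4) = 9 + (1/8)*(-1/4) = 9 - 1/32 = 287/32)
(D(1) + 77)*z(-3*6, -3) = (287/32 + 77)*17 = (2751/32)*17 = 46767/32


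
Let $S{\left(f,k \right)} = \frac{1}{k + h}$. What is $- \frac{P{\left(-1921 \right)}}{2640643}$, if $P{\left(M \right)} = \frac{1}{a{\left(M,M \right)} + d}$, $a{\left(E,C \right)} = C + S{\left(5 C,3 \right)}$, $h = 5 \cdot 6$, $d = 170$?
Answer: $\frac{33}{152581633826} \approx 2.1628 \cdot 10^{-10}$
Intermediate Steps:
$h = 30$
$S{\left(f,k \right)} = \frac{1}{30 + k}$ ($S{\left(f,k \right)} = \frac{1}{k + 30} = \frac{1}{30 + k}$)
$a{\left(E,C \right)} = \frac{1}{33} + C$ ($a{\left(E,C \right)} = C + \frac{1}{30 + 3} = C + \frac{1}{33} = \frac{1}{33} + C$)
$P{\left(M \right)} = \frac{1}{\frac{5611}{33} + M}$ ($P{\left(M \right)} = \frac{1}{\left(\frac{1}{33} + M\right) + 170} = \frac{1}{\frac{5611}{33} + M}$)
$- \frac{P{\left(-1921 \right)}}{2640643} = - \frac{33 \frac{1}{5611 + 33 \left(-1921\right)}}{2640643} = - \frac{33 \frac{1}{5611 - 63393}}{2640643} = - \frac{33 \frac{1}{-57782}}{2640643} = - \frac{33 \left(- \frac{1}{57782}\right)}{2640643} = - \frac{-33}{57782 \cdot 2640643} = \left(-1\right) \left(- \frac{33}{152581633826}\right) = \frac{33}{152581633826}$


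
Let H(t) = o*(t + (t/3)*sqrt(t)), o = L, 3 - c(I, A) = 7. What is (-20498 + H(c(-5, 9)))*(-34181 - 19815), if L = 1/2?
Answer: 1106918000 + 215984*I/3 ≈ 1.1069e+9 + 71995.0*I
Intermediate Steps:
c(I, A) = -4 (c(I, A) = 3 - 1*7 = 3 - 7 = -4)
L = 1/2 ≈ 0.50000
o = 1/2 ≈ 0.50000
H(t) = t/2 + t**(3/2)/6 (H(t) = (t + (t/3)*sqrt(t))/2 = (t + t**(3/2)/3)/2 = t/2 + t**(3/2)/6)
(-20498 + H(c(-5, 9)))*(-34181 - 19815) = (-20498 + ((1/2)*(-4) + (-4)**(3/2)/6))*(-34181 - 19815) = (-20498 + (-2 + (-8*I)/6))*(-53996) = (-20498 + (-2 - 4*I/3))*(-53996) = (-20500 - 4*I/3)*(-53996) = 1106918000 + 215984*I/3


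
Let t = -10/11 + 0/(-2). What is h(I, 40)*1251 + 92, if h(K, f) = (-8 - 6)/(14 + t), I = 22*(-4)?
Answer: -9967/8 ≈ -1245.9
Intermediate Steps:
I = -88
t = -10/11 (t = -10*1/11 + 0*(-½) = -10/11 + 0 = -10/11 ≈ -0.90909)
h(K, f) = -77/72 (h(K, f) = (-8 - 6)/(14 - 10/11) = -14/144/11 = -14*11/144 = -77/72)
h(I, 40)*1251 + 92 = -77/72*1251 + 92 = -10703/8 + 92 = -9967/8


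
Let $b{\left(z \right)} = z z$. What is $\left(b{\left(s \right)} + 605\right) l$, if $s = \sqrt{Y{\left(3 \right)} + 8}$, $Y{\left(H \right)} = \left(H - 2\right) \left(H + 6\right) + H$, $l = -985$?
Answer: $-615625$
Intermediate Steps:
$Y{\left(H \right)} = H + \left(-2 + H\right) \left(6 + H\right)$ ($Y{\left(H \right)} = \left(-2 + H\right) \left(6 + H\right) + H = H + \left(-2 + H\right) \left(6 + H\right)$)
$s = 2 \sqrt{5}$ ($s = \sqrt{\left(-12 + 3^{2} + 5 \cdot 3\right) + 8} = \sqrt{\left(-12 + 9 + 15\right) + 8} = \sqrt{12 + 8} = \sqrt{20} = 2 \sqrt{5} \approx 4.4721$)
$b{\left(z \right)} = z^{2}$
$\left(b{\left(s \right)} + 605\right) l = \left(\left(2 \sqrt{5}\right)^{2} + 605\right) \left(-985\right) = \left(20 + 605\right) \left(-985\right) = 625 \left(-985\right) = -615625$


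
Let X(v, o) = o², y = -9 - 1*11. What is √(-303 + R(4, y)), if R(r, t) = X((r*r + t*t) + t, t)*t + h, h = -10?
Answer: I*√8313 ≈ 91.176*I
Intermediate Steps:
y = -20 (y = -9 - 11 = -20)
R(r, t) = -10 + t³ (R(r, t) = t²*t - 10 = t³ - 10 = -10 + t³)
√(-303 + R(4, y)) = √(-303 + (-10 + (-20)³)) = √(-303 + (-10 - 8000)) = √(-303 - 8010) = √(-8313) = I*√8313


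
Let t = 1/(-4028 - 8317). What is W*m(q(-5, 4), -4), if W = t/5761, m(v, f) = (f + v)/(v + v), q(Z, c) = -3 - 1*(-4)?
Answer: 1/47413030 ≈ 2.1091e-8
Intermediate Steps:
t = -1/12345 (t = 1/(-12345) = -1/12345 ≈ -8.1004e-5)
q(Z, c) = 1 (q(Z, c) = -3 + 4 = 1)
m(v, f) = (f + v)/(2*v) (m(v, f) = (f + v)/((2*v)) = (f + v)*(1/(2*v)) = (f + v)/(2*v))
W = -1/71119545 (W = -1/12345/5761 = -1/12345*1/5761 = -1/71119545 ≈ -1.4061e-8)
W*m(q(-5, 4), -4) = -(-4 + 1)/(142239090*1) = -(-3)/142239090 = -1/71119545*(-3/2) = 1/47413030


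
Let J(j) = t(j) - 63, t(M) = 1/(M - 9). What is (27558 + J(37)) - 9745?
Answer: 497001/28 ≈ 17750.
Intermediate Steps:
t(M) = 1/(-9 + M)
J(j) = -63 + 1/(-9 + j) (J(j) = 1/(-9 + j) - 63 = -63 + 1/(-9 + j))
(27558 + J(37)) - 9745 = (27558 + (568 - 63*37)/(-9 + 37)) - 9745 = (27558 + (568 - 2331)/28) - 9745 = (27558 + (1/28)*(-1763)) - 9745 = (27558 - 1763/28) - 9745 = 769861/28 - 9745 = 497001/28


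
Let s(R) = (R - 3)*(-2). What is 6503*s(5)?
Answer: -26012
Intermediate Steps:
s(R) = 6 - 2*R (s(R) = (-3 + R)*(-2) = 6 - 2*R)
6503*s(5) = 6503*(6 - 2*5) = 6503*(6 - 10) = 6503*(-4) = -26012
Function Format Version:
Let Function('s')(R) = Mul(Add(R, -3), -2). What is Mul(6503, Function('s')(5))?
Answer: -26012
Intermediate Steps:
Function('s')(R) = Add(6, Mul(-2, R)) (Function('s')(R) = Mul(Add(-3, R), -2) = Add(6, Mul(-2, R)))
Mul(6503, Function('s')(5)) = Mul(6503, Add(6, Mul(-2, 5))) = Mul(6503, Add(6, -10)) = Mul(6503, -4) = -26012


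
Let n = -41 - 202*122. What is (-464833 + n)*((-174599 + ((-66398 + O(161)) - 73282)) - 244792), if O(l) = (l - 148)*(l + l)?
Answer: 271626195430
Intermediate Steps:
n = -24685 (n = -41 - 24644 = -24685)
O(l) = 2*l*(-148 + l) (O(l) = (-148 + l)*(2*l) = 2*l*(-148 + l))
(-464833 + n)*((-174599 + ((-66398 + O(161)) - 73282)) - 244792) = (-464833 - 24685)*((-174599 + ((-66398 + 2*161*(-148 + 161)) - 73282)) - 244792) = -489518*((-174599 + ((-66398 + 2*161*13) - 73282)) - 244792) = -489518*((-174599 + ((-66398 + 4186) - 73282)) - 244792) = -489518*((-174599 + (-62212 - 73282)) - 244792) = -489518*((-174599 - 135494) - 244792) = -489518*(-310093 - 244792) = -489518*(-554885) = 271626195430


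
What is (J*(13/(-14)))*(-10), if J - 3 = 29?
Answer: 2080/7 ≈ 297.14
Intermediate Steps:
J = 32 (J = 3 + 29 = 32)
(J*(13/(-14)))*(-10) = (32*(13/(-14)))*(-10) = (32*(13*(-1/14)))*(-10) = (32*(-13/14))*(-10) = -208/7*(-10) = 2080/7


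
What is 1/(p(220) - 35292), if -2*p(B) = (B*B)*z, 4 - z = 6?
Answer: 1/13108 ≈ 7.6289e-5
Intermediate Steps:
z = -2 (z = 4 - 1*6 = 4 - 6 = -2)
p(B) = B² (p(B) = -B*B*(-2)/2 = -B²*(-2)/2 = -(-1)*B² = B²)
1/(p(220) - 35292) = 1/(220² - 35292) = 1/(48400 - 35292) = 1/13108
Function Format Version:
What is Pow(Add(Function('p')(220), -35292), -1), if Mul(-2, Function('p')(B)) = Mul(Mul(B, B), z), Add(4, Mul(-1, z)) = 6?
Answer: Rational(1, 13108) ≈ 7.6289e-5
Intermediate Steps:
z = -2 (z = Add(4, Mul(-1, 6)) = Add(4, -6) = -2)
Function('p')(B) = Pow(B, 2) (Function('p')(B) = Mul(Rational(-1, 2), Mul(Mul(B, B), -2)) = Mul(Rational(-1, 2), Mul(Pow(B, 2), -2)) = Mul(Rational(-1, 2), Mul(-2, Pow(B, 2))) = Pow(B, 2))
Pow(Add(Function('p')(220), -35292), -1) = Pow(Add(Pow(220, 2), -35292), -1) = Pow(Add(48400, -35292), -1) = Pow(13108, -1) = Rational(1, 13108)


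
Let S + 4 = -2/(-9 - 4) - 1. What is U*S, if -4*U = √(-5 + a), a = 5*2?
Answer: 63*√5/52 ≈ 2.7091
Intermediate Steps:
S = -63/13 (S = -4 + (-2/(-9 - 4) - 1) = -4 + (-2/(-13) - 1) = -4 + (-2*(-1/13) - 1) = -4 + (2/13 - 1) = -4 - 11/13 = -63/13 ≈ -4.8462)
a = 10
U = -√5/4 (U = -√(-5 + 10)/4 = -√5/4 ≈ -0.55902)
U*S = -√5/4*(-63/13) = 63*√5/52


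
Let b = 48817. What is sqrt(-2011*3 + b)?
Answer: 4*sqrt(2674) ≈ 206.84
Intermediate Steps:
sqrt(-2011*3 + b) = sqrt(-2011*3 + 48817) = sqrt(-6033 + 48817) = sqrt(42784) = 4*sqrt(2674)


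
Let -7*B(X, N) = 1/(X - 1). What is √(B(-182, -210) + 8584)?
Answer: √14086010505/1281 ≈ 92.650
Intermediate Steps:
B(X, N) = -1/(7*(-1 + X)) (B(X, N) = -1/(7*(X - 1)) = -1/(7*(-1 + X)))
√(B(-182, -210) + 8584) = √(-1/(-7 + 7*(-182)) + 8584) = √(-1/(-7 - 1274) + 8584) = √(-1/(-1281) + 8584) = √(-1*(-1/1281) + 8584) = √(1/1281 + 8584) = √(10996105/1281) = √14086010505/1281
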